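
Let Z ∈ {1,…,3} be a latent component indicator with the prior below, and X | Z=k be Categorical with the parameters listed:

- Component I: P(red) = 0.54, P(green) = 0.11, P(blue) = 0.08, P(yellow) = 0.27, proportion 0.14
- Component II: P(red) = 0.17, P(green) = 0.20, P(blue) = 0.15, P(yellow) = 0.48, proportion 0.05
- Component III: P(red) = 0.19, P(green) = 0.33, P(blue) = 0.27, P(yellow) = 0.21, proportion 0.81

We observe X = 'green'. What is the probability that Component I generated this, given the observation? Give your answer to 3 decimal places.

By Bayes' theorem, P(k | x) = π_k f_k(x) / Σ_j π_j f_j(x).
Categorical probabilities:
  f_I = 0.11
  f_II = 0.2
  f_III = 0.33
Multiply by the mixture weights:
  π_I·f_I = 0.14 × 0.11 = 0.0154
  π_II·f_II = 0.05 × 0.2 = 0.01
  π_III·f_III = 0.81 × 0.33 = 0.2673
Sum: 0.0154 + 0.01 + 0.2673 = 0.2927
P(Component I | data) ≈ 0.053

0.053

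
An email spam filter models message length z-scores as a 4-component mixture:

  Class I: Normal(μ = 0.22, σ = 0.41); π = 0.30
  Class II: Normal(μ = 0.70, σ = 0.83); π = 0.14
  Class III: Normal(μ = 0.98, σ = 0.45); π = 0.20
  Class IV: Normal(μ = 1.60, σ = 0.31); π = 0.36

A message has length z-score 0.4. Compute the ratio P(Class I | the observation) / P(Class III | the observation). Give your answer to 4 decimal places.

3.4308

The posterior odds equal the prior odds times the likelihood ratio: (w_i/w_j)·(f_i(x)/f_j(x)).
Component likelihoods at x = 0.4:
  p_I = (1/(0.41·√(2π)))·exp(−(0.4−0.22)²/(2·0.41²)) = 0.973030·exp(-0.09637) = 0.883635
  p_II = (1/(0.83·√(2π)))·exp(−(0.4−0.70)²/(2·0.83²)) = 0.480653·exp(-0.06532) = 0.45026
  p_III = (1/(0.45·√(2π)))·exp(−(0.4−0.98)²/(2·0.45²)) = 0.886538·exp(-0.83062) = 0.386336
  p_IV = (1/(0.31·√(2π)))·exp(−(0.4−1.60)²/(2·0.31²)) = 1.286911·exp(-7.49220) = 0.000717347
0.26509 / 0.0772672 ≈ 3.4308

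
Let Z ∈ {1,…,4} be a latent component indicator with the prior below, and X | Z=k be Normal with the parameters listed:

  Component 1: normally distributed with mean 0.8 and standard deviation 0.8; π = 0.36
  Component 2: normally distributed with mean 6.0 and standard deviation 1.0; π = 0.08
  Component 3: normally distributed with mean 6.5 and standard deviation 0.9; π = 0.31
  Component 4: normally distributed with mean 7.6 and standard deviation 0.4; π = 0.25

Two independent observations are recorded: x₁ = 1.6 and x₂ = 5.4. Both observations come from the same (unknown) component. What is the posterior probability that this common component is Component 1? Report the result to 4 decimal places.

0.0053

By Bayes' theorem, P(k | x) = P(Z=k) f_k(x) / Σ_j P(Z=j) f_j(x).
Since both observations come from the same component, the likelihood for component k is f_k(x₁)·f_k(x₂).
  p_1 = [(1/(0.8·√(2π)))·exp(−(1.6−0.8)²/(2·0.8²)) = 0.498678·exp(-0.50000) = 0.302463] × [3.29905e-08] = 9.97843e-09
  p_2 = [(1/(1.0·√(2π)))·exp(−(1.6−6.0)²/(2·1.0²)) = 0.398942·exp(-9.68000) = 2.49425e-05] × [0.333225] = 8.31145e-06
  p_3 = [(1/(0.9·√(2π)))·exp(−(1.6−6.5)²/(2·0.9²)) = 0.443269·exp(-14.82099) = 1.62179e-07] × [0.210033] = 3.40629e-08
  p_4 = [(1/(0.4·√(2π)))·exp(−(1.6−7.6)²/(2·0.4²)) = 0.997356·exp(-112.50000) = 1.38268e-49] × [2.69244e-07] = 3.72278e-56
Unnormalised posteriors:
  P(Z=1)·p_1 = 0.36 × 9.97843e-09 = 3.59224e-09
  P(Z=2)·p_2 = 0.08 × 8.31145e-06 = 6.64916e-07
  P(Z=3)·p_3 = 0.31 × 3.40629e-08 = 1.05595e-08
  P(Z=4)·p_4 = 0.25 × 3.72278e-56 = 9.30694e-57
Evidence: 3.59224e-09 + 6.64916e-07 + 1.05595e-08 + 9.30694e-57 = 6.79067e-07
So the posterior for Component 1 is 3.59224e-09 / 6.79067e-07 ≈ 0.0053.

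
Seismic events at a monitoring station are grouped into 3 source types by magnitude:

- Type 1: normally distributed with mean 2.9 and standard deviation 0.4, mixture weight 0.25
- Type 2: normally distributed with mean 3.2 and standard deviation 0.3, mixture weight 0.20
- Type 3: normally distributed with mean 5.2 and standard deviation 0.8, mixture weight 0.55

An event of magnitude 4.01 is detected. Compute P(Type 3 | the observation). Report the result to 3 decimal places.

Apply Bayes' rule: the posterior for each component is proportional to its prior times its likelihood at x.
Component likelihoods at x = 4.01:
  L_1 = (1/(0.4·√(2π)))·exp(−(4.01−2.9)²/(2·0.4²)) = 0.997356·exp(-3.85031) = 0.0212168
  L_2 = (1/(0.3·√(2π)))·exp(−(4.01−3.2)²/(2·0.3²)) = 1.329808·exp(-3.64500) = 0.0347364
  L_3 = (1/(0.8·√(2π)))·exp(−(4.01−5.2)²/(2·0.8²)) = 0.498678·exp(-1.10633) = 0.164948
Unnormalised posteriors:
  π_1·L_1 = 0.25 × 0.0212168 = 0.00530421
  π_2·L_2 = 0.20 × 0.0347364 = 0.00694729
  π_3·L_3 = 0.55 × 0.164948 = 0.0907216
Sum: 0.00530421 + 0.00694729 + 0.0907216 = 0.102973
So the posterior for Type 3 is 0.0907216 / 0.102973 ≈ 0.881.

0.881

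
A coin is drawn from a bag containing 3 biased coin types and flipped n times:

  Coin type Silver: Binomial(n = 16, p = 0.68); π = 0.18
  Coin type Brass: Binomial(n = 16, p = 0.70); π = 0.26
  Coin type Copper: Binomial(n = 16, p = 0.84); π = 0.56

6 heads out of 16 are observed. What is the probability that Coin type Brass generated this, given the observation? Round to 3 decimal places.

0.471

By Bayes' theorem, P(k | x) = P(Z=k) f_k(x) / Σ_j P(Z=j) f_j(x).
Component likelihoods at x = 6 heads out of 16:
  f_Silver = C(16,6)·0.68^6·0.32^10 = 8008·0.0988675·1.1259e-05 = 0.0089141
  f_Brass = C(16,6)·0.70^6·0.30^10 = 8008·0.117649·5.9049e-06 = 0.0055632
  f_Copper = C(16,6)·0.84^6·0.16^10 = 8008·0.351298·1.09951e-08 = 3.09314e-05
Unnormalised posteriors:
  P(Z=Silver)·f_Silver = 0.18 × 0.0089141 = 0.00160454
  P(Z=Brass)·f_Brass = 0.26 × 0.0055632 = 0.00144643
  P(Z=Copper)·f_Copper = 0.56 × 3.09314e-05 = 1.73216e-05
Sum: 0.00160454 + 0.00144643 + 1.73216e-05 = 0.00306829
P(Coin type Brass | the observation) = 0.00144643 / 0.00306829 ≈ 0.471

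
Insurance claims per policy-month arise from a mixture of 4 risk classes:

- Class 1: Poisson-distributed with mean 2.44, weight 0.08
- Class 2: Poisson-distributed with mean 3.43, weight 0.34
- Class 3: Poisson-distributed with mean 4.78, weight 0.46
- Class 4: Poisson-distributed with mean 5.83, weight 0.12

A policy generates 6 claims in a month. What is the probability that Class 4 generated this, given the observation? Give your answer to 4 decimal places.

0.1745

P(component k | x) = π_k·f_k(x) / marginal(x), where marginal(x) = Σ_j π_j·f_j(x).
Poisson probabilities:
  f_1 = 0.0255463
  f_2 = 0.0732491
  f_3 = 0.139094
  f_4 = 0.160229
Multiply by the mixture weights:
  π_1·f_1 = 0.08 × 0.0255463 = 0.0020437
  π_2·f_2 = 0.34 × 0.0732491 = 0.0249047
  π_3·f_3 = 0.46 × 0.139094 = 0.0639831
  π_4·f_4 = 0.12 × 0.160229 = 0.0192275
Evidence: 0.0020437 + 0.0249047 + 0.0639831 + 0.0192275 = 0.110159
Responsibility of Class 4: 0.0192275 / 0.110159 ≈ 0.1745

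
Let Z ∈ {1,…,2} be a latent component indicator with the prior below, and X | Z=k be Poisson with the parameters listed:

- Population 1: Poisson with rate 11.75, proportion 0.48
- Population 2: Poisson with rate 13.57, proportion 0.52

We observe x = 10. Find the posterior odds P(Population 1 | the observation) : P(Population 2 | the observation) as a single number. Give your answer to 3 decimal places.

Since P(k|x) ∝ w_k f_k(x), the posterior odds are w_i f_i(x) / (w_j f_j(x)).
Poisson probabilities:
  L_1 = e^(−11.75)·11.75^10/10! = 0.109057
  L_2 = e^(−13.57)·13.57^10/10! = 0.0745863
0.0523476 / 0.0387849 ≈ 1.350

1.350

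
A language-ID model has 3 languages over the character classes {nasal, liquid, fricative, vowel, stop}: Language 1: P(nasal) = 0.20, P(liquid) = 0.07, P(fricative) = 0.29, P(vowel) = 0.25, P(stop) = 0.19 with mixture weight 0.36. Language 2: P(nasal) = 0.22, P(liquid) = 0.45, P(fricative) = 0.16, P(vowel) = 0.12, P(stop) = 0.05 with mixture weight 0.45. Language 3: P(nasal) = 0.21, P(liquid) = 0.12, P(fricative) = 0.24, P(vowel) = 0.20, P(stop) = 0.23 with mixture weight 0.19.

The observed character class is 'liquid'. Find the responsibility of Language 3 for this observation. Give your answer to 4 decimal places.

The responsibility of component k is w_k f_k(x) divided by Σ_j w_j f_j(x).
Component likelihoods at x = 'liquid':
  f_1 = 0.07
  f_2 = 0.45
  f_3 = 0.12
Prior × likelihood for each component:
  w_1·f_1 = 0.36 × 0.07 = 0.0252
  w_2·f_2 = 0.45 × 0.45 = 0.2025
  w_3·f_3 = 0.19 × 0.12 = 0.0228
Sum: 0.0252 + 0.2025 + 0.0228 = 0.2505
Responsibility of Language 3: 0.0228 / 0.2505 ≈ 0.0910

0.0910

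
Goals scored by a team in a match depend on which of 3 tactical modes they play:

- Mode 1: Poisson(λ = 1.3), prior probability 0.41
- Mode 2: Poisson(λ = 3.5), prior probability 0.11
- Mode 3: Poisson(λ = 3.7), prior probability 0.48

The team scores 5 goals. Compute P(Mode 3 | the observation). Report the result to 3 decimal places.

0.792

Posterior ∝ prior × likelihood, so P(k | x) ∝ π_k f_k(x); normalise over all components.
Poisson probabilities:
  L_1 = e^(−1.3)·1.3^5/5! = 0.00843243
  L_2 = e^(−3.5)·3.5^5/5! = 0.132169
  L_3 = e^(−3.7)·3.7^5/5! = 0.142869
Unnormalised posteriors:
  π_1·L_1 = 0.41 × 0.00843243 = 0.0034573
  π_2·L_2 = 0.11 × 0.132169 = 0.0145385
  π_3·L_3 = 0.48 × 0.142869 = 0.0685771
Normaliser: 0.0034573 + 0.0145385 + 0.0685771 = 0.0865729
Responsibility of Mode 3: 0.0685771 / 0.0865729 ≈ 0.792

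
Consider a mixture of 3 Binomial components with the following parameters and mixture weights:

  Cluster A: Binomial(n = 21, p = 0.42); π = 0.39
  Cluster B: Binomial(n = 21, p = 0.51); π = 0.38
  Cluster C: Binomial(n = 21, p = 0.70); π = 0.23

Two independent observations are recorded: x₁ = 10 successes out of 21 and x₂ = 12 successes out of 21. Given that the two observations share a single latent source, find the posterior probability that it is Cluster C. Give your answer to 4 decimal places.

P(component k | x) = w_k·f_k(x) / marginal(x), where marginal(x) = Σ_j w_j·f_j(x).
Since both observations come from the same component, the likelihood for component k is f_k(x₁)·f_k(x₂).
  f_A = [C(21,10)·0.42^10·0.58^11 = 352716·0.000170802·0.00249866 = 0.150531] × [0.065779] = 0.00990178
  f_B = [C(21,10)·0.51^10·0.49^11 = 352716·0.00119042·0.000390982 = 0.164166] × [0.148201] = 0.0243296
  f_C = [C(21,10)·0.70^10·0.30^11 = 352716·0.0282475·1.77147e-06 = 0.0176498] × [0.0800777] = 0.00141335
Multiply by the mixture weights:
  w_A·f_A = 0.39 × 0.00990178 = 0.00386169
  w_B·f_B = 0.38 × 0.0243296 = 0.00924524
  w_C·f_C = 0.23 × 0.00141335 = 0.000325071
Normaliser: 0.00386169 + 0.00924524 + 0.000325071 = 0.013432
Responsibility of Cluster C: 0.000325071 / 0.013432 ≈ 0.0242

0.0242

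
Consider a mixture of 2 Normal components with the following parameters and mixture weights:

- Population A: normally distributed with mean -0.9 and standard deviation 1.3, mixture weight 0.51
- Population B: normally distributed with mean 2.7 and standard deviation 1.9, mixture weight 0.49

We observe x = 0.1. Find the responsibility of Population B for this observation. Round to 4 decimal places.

0.2573

The responsibility of component k is w_k f_k(x) divided by Σ_j w_j f_j(x).
Evaluate each component's likelihood at the observed value:
  L_A = (1/(1.3·√(2π)))·exp(−(0.1−-0.9)²/(2·1.3²)) = 0.306879·exp(-0.29586) = 0.228285
  L_B = (1/(1.9·√(2π)))·exp(−(0.1−2.7)²/(2·1.9²)) = 0.209970·exp(-0.93629) = 0.082325
Multiply by the mixture weights:
  w_A·L_A = 0.51 × 0.228285 = 0.116425
  w_B·L_B = 0.49 × 0.082325 = 0.0403392
Normaliser: 0.116425 + 0.0403392 = 0.156765
P(Population B | the observation) = 0.0403392 / 0.156765 ≈ 0.2573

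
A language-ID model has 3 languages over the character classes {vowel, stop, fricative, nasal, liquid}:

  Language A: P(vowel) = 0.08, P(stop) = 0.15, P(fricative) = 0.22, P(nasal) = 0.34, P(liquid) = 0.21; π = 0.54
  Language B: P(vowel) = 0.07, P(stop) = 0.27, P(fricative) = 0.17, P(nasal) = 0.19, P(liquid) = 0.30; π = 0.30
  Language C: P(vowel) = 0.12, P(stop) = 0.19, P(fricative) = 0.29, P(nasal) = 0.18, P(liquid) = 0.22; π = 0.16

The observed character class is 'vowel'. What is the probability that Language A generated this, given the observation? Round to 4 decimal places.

P(component k | x) = w_k·f_k(x) / marginal(x), where marginal(x) = Σ_j w_j·f_j(x).
Categorical probabilities:
  L_A = P(vowel | comp) = 0.08
  L_B = P(vowel | comp) = 0.07
  L_C = P(vowel | comp) = 0.12
Weight by the priors:
  w_A·L_A = 0.54 × 0.08 = 0.0432
  w_B·L_B = 0.30 × 0.07 = 0.021
  w_C·L_C = 0.16 × 0.12 = 0.0192
Sum: 0.0432 + 0.021 + 0.0192 = 0.0834
P(Language A | data) = 0.0432 / 0.0834 ≈ 0.5180

0.5180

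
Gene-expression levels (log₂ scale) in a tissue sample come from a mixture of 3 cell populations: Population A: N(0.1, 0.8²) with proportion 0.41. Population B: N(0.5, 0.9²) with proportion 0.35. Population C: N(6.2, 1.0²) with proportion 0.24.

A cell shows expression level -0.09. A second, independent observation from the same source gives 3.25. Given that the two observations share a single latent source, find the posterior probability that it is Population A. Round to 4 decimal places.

Posterior ∝ prior × likelihood, so P(k | x) ∝ w_k f_k(x); normalise over all components.
Since both observations come from the same component, the likelihood for component k is f_k(x₁)·f_k(x₂).
  f_A = [0.48481] × [0.000214383] = 0.000103935
  f_B = [0.357559] × [0.00416188] = 0.00148812
  f_C = [1.02253e-09] × [0.00514264] = 5.25849e-12
Multiply by the mixture weights:
  w_A·f_A = 0.41 × 0.000103935 = 4.26133e-05
  w_B·f_B = 0.35 × 0.00148812 = 0.000520842
  w_C·f_C = 0.24 × 5.25849e-12 = 1.26204e-12
Marginal: 4.26133e-05 + 0.000520842 + 1.26204e-12 = 0.000563455
Responsibility of Population A: 4.26133e-05 / 0.000563455 ≈ 0.0756

0.0756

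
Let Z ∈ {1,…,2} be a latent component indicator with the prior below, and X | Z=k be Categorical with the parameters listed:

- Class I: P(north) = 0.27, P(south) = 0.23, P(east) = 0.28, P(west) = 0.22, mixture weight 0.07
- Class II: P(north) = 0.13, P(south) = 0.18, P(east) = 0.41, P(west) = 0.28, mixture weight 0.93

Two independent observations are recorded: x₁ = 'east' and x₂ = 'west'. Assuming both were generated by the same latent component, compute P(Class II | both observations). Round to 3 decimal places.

0.961

By Bayes' theorem, P(k | x) = π_k f_k(x) / Σ_j π_j f_j(x).
Since both observations come from the same component, the likelihood for component k is f_k(x₁)·f_k(x₂).
  L_I = [P(east | comp) = 0.28] × [0.22] = 0.0616
  L_II = [P(east | comp) = 0.41] × [0.28] = 0.1148
Multiply by the mixture weights:
  π_I·L_I = 0.07 × 0.0616 = 0.004312
  π_II·L_II = 0.93 × 0.1148 = 0.106764
Sum: 0.004312 + 0.106764 = 0.111076
P(Class II | x₁,x₂) = 0.106764 / 0.111076 ≈ 0.961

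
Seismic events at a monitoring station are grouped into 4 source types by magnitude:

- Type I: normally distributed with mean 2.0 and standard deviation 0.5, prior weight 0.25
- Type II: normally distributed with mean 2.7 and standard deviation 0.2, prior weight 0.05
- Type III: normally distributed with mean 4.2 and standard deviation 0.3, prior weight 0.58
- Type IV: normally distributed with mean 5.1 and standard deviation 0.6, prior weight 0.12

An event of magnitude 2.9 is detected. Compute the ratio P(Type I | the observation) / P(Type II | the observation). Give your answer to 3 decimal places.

0.653

The posterior odds equal the prior odds times the likelihood ratio: (P(Z=i)/P(Z=j))·(f_i(x)/f_j(x)).
Normal densities:
  f_I = 0.1579
  f_II = 1.20985
  f_III = 0.000111236
  f_IV = 0.000800451
0.0394751 / 0.0604927 ≈ 0.653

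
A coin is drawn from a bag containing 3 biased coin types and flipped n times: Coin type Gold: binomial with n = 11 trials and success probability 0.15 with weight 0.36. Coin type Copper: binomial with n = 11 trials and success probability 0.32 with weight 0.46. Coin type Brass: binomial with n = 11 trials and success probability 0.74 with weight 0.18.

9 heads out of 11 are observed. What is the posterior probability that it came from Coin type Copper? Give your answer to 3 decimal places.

0.009

Posterior ∝ prior × likelihood, so P(k | x) ∝ P(Z=k) f_k(x); normalise over all components.
Component likelihoods at x = 9 heads out of 11:
  p_Gold = 1.52764e-06
  p_Copper = 0.000894809
  p_Brass = 0.247397
Weight by the priors:
  P(Z=Gold)·p_Gold = 0.36 × 1.52764e-06 = 5.49951e-07
  P(Z=Copper)·p_Copper = 0.46 × 0.000894809 = 0.000411612
  P(Z=Brass)·p_Brass = 0.18 × 0.247397 = 0.0445315
Sum: 5.49951e-07 + 0.000411612 + 0.0445315 = 0.0449437
So the posterior for Coin type Copper is 0.000411612 / 0.0449437 ≈ 0.009.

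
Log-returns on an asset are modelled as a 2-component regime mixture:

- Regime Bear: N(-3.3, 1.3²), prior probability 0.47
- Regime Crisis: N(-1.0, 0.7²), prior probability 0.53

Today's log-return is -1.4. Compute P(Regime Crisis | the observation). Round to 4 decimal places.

0.8381

Apply Bayes' rule: the posterior for each component is proportional to its prior times its likelihood at x.
Evaluate each component's likelihood at the observed value:
  f_Bear = (1/(1.3·√(2π)))·exp(−(-1.4−-3.3)²/(2·1.3²)) = 0.306879·exp(-1.06805) = 0.105468
  f_Crisis = (1/(0.7·√(2π)))·exp(−(-1.4−-1.0)²/(2·0.7²)) = 0.569918·exp(-0.16327) = 0.484068
Weight by the priors:
  w_Bear·f_Bear = 0.47 × 0.105468 = 0.0495698
  w_Crisis·f_Crisis = 0.53 × 0.484068 = 0.256556
Denominator: 0.0495698 + 0.256556 = 0.306126
So the posterior for Regime Crisis is 0.256556 / 0.306126 ≈ 0.8381.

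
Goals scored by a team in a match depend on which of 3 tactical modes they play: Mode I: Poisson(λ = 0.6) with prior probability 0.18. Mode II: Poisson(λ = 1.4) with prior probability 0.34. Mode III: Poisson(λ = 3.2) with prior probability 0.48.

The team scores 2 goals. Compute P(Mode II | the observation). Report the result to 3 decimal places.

0.411

P(component k | x) = w_k·f_k(x) / marginal(x), where marginal(x) = Σ_j w_j·f_j(x).
Component likelihoods at x = 2 goals:
  f_I = e^(−0.6)·0.6^2/2! = 0.0987861
  f_II = e^(−1.4)·1.4^2/2! = 0.241665
  f_III = e^(−3.2)·3.2^2/2! = 0.208702
Multiply by the mixture weights:
  w_I·f_I = 0.18 × 0.0987861 = 0.0177815
  w_II·f_II = 0.34 × 0.241665 = 0.0821661
  w_III·f_III = 0.48 × 0.208702 = 0.100177
Sum: 0.0177815 + 0.0821661 + 0.100177 = 0.200125
P(Mode II | 2 goals) ≈ 0.411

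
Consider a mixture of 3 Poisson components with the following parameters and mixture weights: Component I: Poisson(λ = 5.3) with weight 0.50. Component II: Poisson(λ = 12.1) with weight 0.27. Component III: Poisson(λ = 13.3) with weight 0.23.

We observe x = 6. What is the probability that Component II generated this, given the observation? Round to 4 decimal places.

By Bayes' theorem, P(k | x) = P(Z=k) f_k(x) / Σ_j P(Z=j) f_j(x).
Poisson probabilities:
  f_I = 0.15366
  f_II = 0.0242335
  f_III = 0.0128724
Multiply by the mixture weights:
  P(Z=I)·f_I = 0.50 × 0.15366 = 0.0768302
  P(Z=II)·f_II = 0.27 × 0.0242335 = 0.00654305
  P(Z=III)·f_III = 0.23 × 0.0128724 = 0.00296066
Sum: 0.0768302 + 0.00654305 + 0.00296066 = 0.0863339
P(Component II | the observation) = 0.00654305 / 0.0863339 ≈ 0.0758

0.0758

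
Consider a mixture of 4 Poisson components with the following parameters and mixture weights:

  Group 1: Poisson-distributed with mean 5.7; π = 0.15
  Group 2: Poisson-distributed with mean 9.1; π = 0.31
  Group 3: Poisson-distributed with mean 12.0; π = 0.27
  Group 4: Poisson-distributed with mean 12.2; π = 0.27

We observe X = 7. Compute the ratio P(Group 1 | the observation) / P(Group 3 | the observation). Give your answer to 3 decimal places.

Posterior odds = (w_i f_i(x)) / (w_j f_j(x)); the normalising sum cancels.
Poisson probabilities:
  f_1 = 0.129782
  f_2 = 0.114493
  f_3 = 0.0436822
  f_4 = 0.0401509
Posterior odds = (w_1·f_1) / (w_3·f_3) = (0.15·0.129782) / (0.27·0.0436822) = 0.0194673 / 0.0117942 ≈ 1.651

1.651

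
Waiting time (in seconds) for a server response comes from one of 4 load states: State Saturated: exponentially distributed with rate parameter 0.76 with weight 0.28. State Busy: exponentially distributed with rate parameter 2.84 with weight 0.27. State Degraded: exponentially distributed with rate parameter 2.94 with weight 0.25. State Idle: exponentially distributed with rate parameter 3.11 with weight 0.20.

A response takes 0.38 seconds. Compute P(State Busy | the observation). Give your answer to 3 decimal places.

Apply Bayes' rule: the posterior for each component is proportional to its prior times its likelihood at x.
Exponential densities:
  f_Saturated = 0.76·e^(−0.76·0.38) = 0.76·e^(−0.2888) = 0.569363
  f_Busy = 2.84·e^(−2.84·0.38) = 2.84·e^(−1.0792) = 0.965223
  f_Degraded = 2.94·e^(−2.94·0.38) = 2.94·e^(−1.1172) = 0.961952
  f_Idle = 3.11·e^(−3.11·0.38) = 3.11·e^(−1.1818) = 0.953918
Unnormalised posteriors:
  π_Saturated·f_Saturated = 0.28 × 0.569363 = 0.159422
  π_Busy·f_Busy = 0.27 × 0.965223 = 0.26061
  π_Degraded·f_Degraded = 0.25 × 0.961952 = 0.240488
  π_Idle·f_Idle = 0.20 × 0.953918 = 0.190784
Sum: 0.159422 + 0.26061 + 0.240488 + 0.190784 = 0.851304
So the posterior for State Busy is 0.26061 / 0.851304 ≈ 0.306.

0.306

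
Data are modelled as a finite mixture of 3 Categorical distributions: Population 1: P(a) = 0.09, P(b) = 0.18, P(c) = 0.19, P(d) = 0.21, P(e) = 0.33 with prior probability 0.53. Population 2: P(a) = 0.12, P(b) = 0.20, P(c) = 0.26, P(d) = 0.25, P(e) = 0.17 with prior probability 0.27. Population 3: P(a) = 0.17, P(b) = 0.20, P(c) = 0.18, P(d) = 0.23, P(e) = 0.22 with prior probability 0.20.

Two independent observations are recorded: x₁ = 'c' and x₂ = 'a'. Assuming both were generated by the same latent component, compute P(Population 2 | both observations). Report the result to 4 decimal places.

P(component k | x) = P(Z=k)·f_k(x) / marginal(x), where marginal(x) = Σ_j P(Z=j)·f_j(x).
Since both observations come from the same component, the likelihood for component k is f_k(x₁)·f_k(x₂).
  L_1 = [0.19] × [0.09] = 0.0171
  L_2 = [0.26] × [0.12] = 0.0312
  L_3 = [0.18] × [0.17] = 0.0306
Multiply by the mixture weights:
  P(Z=1)·L_1 = 0.53 × 0.0171 = 0.009063
  P(Z=2)·L_2 = 0.27 × 0.0312 = 0.008424
  P(Z=3)·L_3 = 0.20 × 0.0306 = 0.00612
Evidence: 0.009063 + 0.008424 + 0.00612 = 0.023607
So the posterior for Population 2 is 0.008424 / 0.023607 ≈ 0.3568.

0.3568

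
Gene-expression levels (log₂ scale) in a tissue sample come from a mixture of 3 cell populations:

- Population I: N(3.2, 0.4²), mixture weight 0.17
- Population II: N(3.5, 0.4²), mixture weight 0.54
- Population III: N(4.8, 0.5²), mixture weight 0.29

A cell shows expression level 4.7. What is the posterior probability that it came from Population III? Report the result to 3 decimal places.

0.974

By Bayes' theorem, P(k | x) = π_k f_k(x) / Σ_j π_j f_j(x).
Evaluate each component's likelihood at the observed value:
  p_I = (1/(0.4·√(2π)))·exp(−(4.7−3.2)²/(2·0.4²)) = 0.997356·exp(-7.03125) = 0.000881489
  p_II = (1/(0.4·√(2π)))·exp(−(4.7−3.5)²/(2·0.4²)) = 0.997356·exp(-4.50000) = 0.0110796
  p_III = (1/(0.5·√(2π)))·exp(−(4.7−4.8)²/(2·0.5²)) = 0.797885·exp(-0.02000) = 0.782085
Weight by the priors:
  π_I·p_I = 0.17 × 0.000881489 = 0.000149853
  π_II·p_II = 0.54 × 0.0110796 = 0.005983
  π_III·p_III = 0.29 × 0.782085 = 0.226805
Evidence: 0.000149853 + 0.005983 + 0.226805 = 0.232938
So the posterior for Population III is 0.226805 / 0.232938 ≈ 0.974.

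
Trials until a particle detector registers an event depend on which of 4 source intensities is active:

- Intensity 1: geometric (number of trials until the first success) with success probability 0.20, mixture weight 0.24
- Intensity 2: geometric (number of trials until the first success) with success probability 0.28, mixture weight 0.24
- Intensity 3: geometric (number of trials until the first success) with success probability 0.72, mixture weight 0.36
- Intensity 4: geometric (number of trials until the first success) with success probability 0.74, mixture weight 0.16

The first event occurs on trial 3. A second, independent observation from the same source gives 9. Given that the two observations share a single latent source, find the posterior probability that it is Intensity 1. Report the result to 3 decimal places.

0.594

P(component k | x) = w_k·f_k(x) / marginal(x), where marginal(x) = Σ_j w_j·f_j(x).
Since both observations come from the same component, the likelihood for component k is f_k(x₁)·f_k(x₂).
  p_1 = [0.20·(1−0.20)^2 = 0.20·0.64 = 0.128] × [0.0335544] = 0.00429497
  p_2 = [0.28·(1−0.28)^2 = 0.28·0.5184 = 0.145152] × [0.0202217] = 0.00293522
  p_3 = [0.72·(1−0.72)^2 = 0.72·0.0784 = 0.056448] × [2.72017e-05] = 1.53548e-06
  p_4 = [0.74·(1−0.74)^2 = 0.74·0.0676 = 0.050024] × [1.54532e-05] = 7.73031e-07
Multiply by the mixture weights:
  w_1·p_1 = 0.24 × 0.00429497 = 0.00103079
  w_2·p_2 = 0.24 × 0.00293522 = 0.000704453
  w_3·p_3 = 0.36 × 1.53548e-06 = 5.52774e-07
  w_4·p_4 = 0.16 × 7.73031e-07 = 1.23685e-07
Sum: 0.00103079 + 0.000704453 + 5.52774e-07 + 1.23685e-07 = 0.00173592
P(Intensity 1 | data) ≈ 0.594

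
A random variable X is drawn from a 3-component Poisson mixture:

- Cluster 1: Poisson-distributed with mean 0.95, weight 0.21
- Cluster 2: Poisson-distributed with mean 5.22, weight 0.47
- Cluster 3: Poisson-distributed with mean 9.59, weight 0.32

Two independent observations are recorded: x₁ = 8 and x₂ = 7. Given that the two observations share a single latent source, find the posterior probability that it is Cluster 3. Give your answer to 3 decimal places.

P(component k | x) = π_k·f_k(x) / marginal(x), where marginal(x) = Σ_j π_j·f_j(x).
Since both observations come from the same component, the likelihood for component k is f_k(x₁)·f_k(x₂).
  p_1 = [e^(−0.95)·0.95^8/8! = 6.36339e-06] × [5.35864e-05] = 3.40991e-10
  p_2 = [e^(−5.22)·5.22^8/8! = 0.073931] × [0.113304] = 0.00837668
  p_3 = [e^(−9.59)·9.59^8/8! = 0.121379] × [0.101255] = 0.0122902
Multiply by the mixture weights:
  π_1·p_1 = 0.21 × 3.40991e-10 = 7.16082e-11
  π_2·p_2 = 0.47 × 0.00837668 = 0.00393704
  π_3·p_3 = 0.32 × 0.0122902 = 0.00393287
Normaliser: 7.16082e-11 + 0.00393704 + 0.00393287 = 0.00786991
P(Cluster 3 | x₁, x₂) ≈ 0.500

0.500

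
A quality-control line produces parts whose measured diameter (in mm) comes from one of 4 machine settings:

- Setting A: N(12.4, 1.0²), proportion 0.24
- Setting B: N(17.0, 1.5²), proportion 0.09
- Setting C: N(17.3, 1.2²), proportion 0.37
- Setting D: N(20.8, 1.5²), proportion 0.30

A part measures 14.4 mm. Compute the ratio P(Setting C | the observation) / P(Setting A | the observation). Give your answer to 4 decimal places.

0.5119

Posterior odds = (P(Z=i) f_i(x)) / (P(Z=j) f_j(x)); the normalising sum cancels.
Normal densities:
  f_A = (1/(1.0·√(2π)))·exp(−(14.4−12.4)²/(2·1.0²)) = 0.398942·exp(-2.00000) = 0.053991
  f_B = (1/(1.5·√(2π)))·exp(−(14.4−17.0)²/(2·1.5²)) = 0.265962·exp(-1.50222) = 0.0592123
  f_C = (1/(1.2·√(2π)))·exp(−(14.4−17.3)²/(2·1.2²)) = 0.332452·exp(-2.92014) = 0.0179279
  f_D = (1/(1.5·√(2π)))·exp(−(14.4−20.8)²/(2·1.5²)) = 0.265962·exp(-9.10222) = 2.96329e-05
0.00663331 / 0.0129578 ≈ 0.5119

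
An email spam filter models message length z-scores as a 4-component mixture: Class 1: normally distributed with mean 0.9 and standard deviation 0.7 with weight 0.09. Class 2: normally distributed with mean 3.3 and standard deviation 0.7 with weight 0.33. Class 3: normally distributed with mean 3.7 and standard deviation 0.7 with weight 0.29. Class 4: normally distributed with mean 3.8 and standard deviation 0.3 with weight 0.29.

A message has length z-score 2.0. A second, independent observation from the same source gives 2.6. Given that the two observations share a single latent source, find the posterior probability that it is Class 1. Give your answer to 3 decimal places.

Apply Bayes' rule: the posterior for each component is proportional to its prior times its likelihood at x.
Since both observations come from the same component, the likelihood for component k is f_k(x₁)·f_k(x₂).
  p_1 = [0.165803] × [0.0298598] = 0.00495083
  p_2 = [0.101596] × [0.345672] = 0.0351189
  p_3 = [0.0298598] × [0.165803] = 0.00495083
  p_4 = [2.02529e-08] × [0.000446101] = 9.03485e-12
Unnormalised posteriors:
  w_1·p_1 = 0.09 × 0.00495083 = 0.000445574
  w_2·p_2 = 0.33 × 0.0351189 = 0.0115892
  w_3·p_3 = 0.29 × 0.00495083 = 0.00143574
  w_4·p_4 = 0.29 × 9.03485e-12 = 2.62011e-12
Sum: 0.000445574 + 0.0115892 + 0.00143574 + 2.62011e-12 = 0.0134705
So the posterior for Class 1 is 0.000445574 / 0.0134705 ≈ 0.033.

0.033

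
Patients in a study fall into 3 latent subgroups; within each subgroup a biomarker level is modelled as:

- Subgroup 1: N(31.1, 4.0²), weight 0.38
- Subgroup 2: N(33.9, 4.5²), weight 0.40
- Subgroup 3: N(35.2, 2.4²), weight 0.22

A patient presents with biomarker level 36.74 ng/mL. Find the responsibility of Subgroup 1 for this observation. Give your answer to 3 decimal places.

0.193

The responsibility of component k is π_k f_k(x) divided by Σ_j π_j f_j(x).
Component likelihoods at x = 36.74 ng/mL:
  f_1 = (1/(4.0·√(2π)))·exp(−(36.74−31.1)²/(2·4.0²)) = 0.099736·exp(-0.99405) = 0.0369096
  f_2 = (1/(4.5·√(2π)))·exp(−(36.74−33.9)²/(2·4.5²)) = 0.088654·exp(-0.19915) = 0.0726453
  f_3 = (1/(2.4·√(2π)))·exp(−(36.74−35.2)²/(2·2.4²)) = 0.166226·exp(-0.20587) = 0.135298
Multiply by the mixture weights:
  π_1·f_1 = 0.38 × 0.0369096 = 0.0140257
  π_2·f_2 = 0.40 × 0.0726453 = 0.0290581
  π_3·f_3 = 0.22 × 0.135298 = 0.0297656
Marginal: 0.0140257 + 0.0290581 + 0.0297656 = 0.0728493
Responsibility of Subgroup 1: 0.0140257 / 0.0728493 ≈ 0.193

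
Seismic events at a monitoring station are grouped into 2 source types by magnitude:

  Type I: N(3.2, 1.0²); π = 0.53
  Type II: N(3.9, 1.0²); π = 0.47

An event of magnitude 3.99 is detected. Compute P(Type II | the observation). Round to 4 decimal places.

The responsibility of component k is π_k f_k(x) divided by Σ_j π_j f_j(x).
Normal densities:
  L_I = (1/(1.0·√(2π)))·exp(−(3.99−3.2)²/(2·1.0²)) = 0.398942·exp(-0.31205) = 0.292004
  L_II = (1/(1.0·√(2π)))·exp(−(3.99−3.9)²/(2·1.0²)) = 0.398942·exp(-0.00405) = 0.39733
Prior × likelihood for each component:
  π_I·L_I = 0.53 × 0.292004 = 0.154762
  π_II·L_II = 0.47 × 0.39733 = 0.186745
Denominator: 0.154762 + 0.186745 = 0.341507
Responsibility of Type II: 0.186745 / 0.341507 ≈ 0.5468

0.5468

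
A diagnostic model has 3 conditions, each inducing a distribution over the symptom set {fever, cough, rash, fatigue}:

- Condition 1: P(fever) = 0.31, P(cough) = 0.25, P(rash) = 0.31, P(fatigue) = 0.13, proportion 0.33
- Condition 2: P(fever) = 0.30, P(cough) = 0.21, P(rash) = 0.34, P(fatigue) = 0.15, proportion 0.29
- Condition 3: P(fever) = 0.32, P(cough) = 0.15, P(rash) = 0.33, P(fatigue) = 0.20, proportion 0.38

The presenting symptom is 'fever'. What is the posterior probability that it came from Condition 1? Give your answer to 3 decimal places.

0.329

Apply Bayes' rule: the posterior for each component is proportional to its prior times its likelihood at x.
Evaluate each component's likelihood at the observed value:
  f_1 = P(fever | comp) = 0.31
  f_2 = P(fever | comp) = 0.30
  f_3 = P(fever | comp) = 0.32
Prior × likelihood for each component:
  π_1·f_1 = 0.33 × 0.31 = 0.1023
  π_2·f_2 = 0.29 × 0.3 = 0.087
  π_3·f_3 = 0.38 × 0.32 = 0.1216
Evidence: 0.1023 + 0.087 + 0.1216 = 0.3109
Responsibility of Condition 1: 0.1023 / 0.3109 ≈ 0.329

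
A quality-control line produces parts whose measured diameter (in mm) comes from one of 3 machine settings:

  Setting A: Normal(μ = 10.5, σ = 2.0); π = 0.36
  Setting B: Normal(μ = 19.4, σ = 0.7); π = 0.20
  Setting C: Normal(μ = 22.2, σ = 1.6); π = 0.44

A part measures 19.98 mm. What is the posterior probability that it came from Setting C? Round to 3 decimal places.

P(component k | x) = π_k·f_k(x) / marginal(x), where marginal(x) = Σ_j π_j·f_j(x).
Normal densities:
  L_A = (1/(2.0·√(2π)))·exp(−(19.98−10.5)²/(2·2.0²)) = 0.199471·exp(-11.23380) = 2.63696e-06
  L_B = (1/(0.7·√(2π)))·exp(−(19.98−19.4)²/(2·0.7²)) = 0.569918·exp(-0.34327) = 0.404328
  L_C = (1/(1.6·√(2π)))·exp(−(19.98−22.2)²/(2·1.6²)) = 0.249339·exp(-0.96258) = 0.0952243
Multiply by the mixture weights:
  π_A·L_A = 0.36 × 2.63696e-06 = 9.49304e-07
  π_B·L_B = 0.20 × 0.404328 = 0.0808656
  π_C·L_C = 0.44 × 0.0952243 = 0.0418987
Normaliser: 9.49304e-07 + 0.0808656 + 0.0418987 = 0.122765
P(Setting C | the observation) ≈ 0.341

0.341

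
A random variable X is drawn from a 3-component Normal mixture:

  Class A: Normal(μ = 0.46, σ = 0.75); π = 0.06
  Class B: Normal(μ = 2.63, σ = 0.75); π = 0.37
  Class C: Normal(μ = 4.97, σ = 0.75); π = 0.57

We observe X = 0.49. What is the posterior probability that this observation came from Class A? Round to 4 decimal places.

Apply Bayes' rule: the posterior for each component is proportional to its prior times its likelihood at x.
Evaluate each component's likelihood at the observed value:
  f_A = 0.531498
  f_B = 0.009077
  f_C = 9.50344e-09
Prior × likelihood for each component:
  P(Z=A)·f_A = 0.06 × 0.531498 = 0.0318899
  P(Z=B)·f_B = 0.37 × 0.009077 = 0.00335849
  P(Z=C)·f_C = 0.57 × 9.50344e-09 = 5.41696e-09
Denominator: 0.0318899 + 0.00335849 + 5.41696e-09 = 0.0352484
Responsibility of Class A: 0.0318899 / 0.0352484 ≈ 0.9047

0.9047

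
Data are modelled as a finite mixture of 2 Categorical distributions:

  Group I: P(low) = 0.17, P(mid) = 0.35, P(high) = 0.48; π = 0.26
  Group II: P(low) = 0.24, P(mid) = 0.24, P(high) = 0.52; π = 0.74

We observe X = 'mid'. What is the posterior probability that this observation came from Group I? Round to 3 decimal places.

P(component k | x) = P(Z=k)·f_k(x) / marginal(x), where marginal(x) = Σ_j P(Z=j)·f_j(x).
Categorical probabilities:
  p_I = 0.35
  p_II = 0.24
Unnormalised posteriors:
  P(Z=I)·p_I = 0.26 × 0.35 = 0.091
  P(Z=II)·p_II = 0.74 × 0.24 = 0.1776
Marginal: 0.091 + 0.1776 = 0.2686
Responsibility of Group I: 0.091 / 0.2686 ≈ 0.339

0.339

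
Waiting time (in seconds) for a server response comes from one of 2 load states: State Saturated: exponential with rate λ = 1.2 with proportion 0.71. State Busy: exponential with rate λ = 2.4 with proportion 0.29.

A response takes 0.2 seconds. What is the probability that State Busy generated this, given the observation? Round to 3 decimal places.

0.391

By Bayes' theorem, P(k | x) = w_k f_k(x) / Σ_j w_j f_j(x).
Component likelihoods at x = 0.2 seconds:
  p_Saturated = 0.943953
  p_Busy = 1.48508
Multiply by the mixture weights:
  w_Saturated·p_Saturated = 0.71 × 0.943953 = 0.670207
  w_Busy·p_Busy = 0.29 × 1.48508 = 0.430673
Denominator: 0.670207 + 0.430673 = 1.10088
P(State Busy | 0.2 seconds) = 0.430673 / 1.10088 ≈ 0.391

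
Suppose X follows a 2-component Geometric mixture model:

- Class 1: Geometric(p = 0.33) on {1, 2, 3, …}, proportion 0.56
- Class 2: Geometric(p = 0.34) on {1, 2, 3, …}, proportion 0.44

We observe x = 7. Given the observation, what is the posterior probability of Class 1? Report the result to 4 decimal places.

By Bayes' theorem, P(k | x) = w_k f_k(x) / Σ_j w_j f_j(x).
Component likelihoods at x = 7:
  L_1 = 0.33·(1−0.33)^6 = 0.33·0.0904584 = 0.0298513
  L_2 = 0.34·(1−0.34)^6 = 0.34·0.082654 = 0.0281023
Unnormalised posteriors:
  w_1·L_1 = 0.56 × 0.0298513 = 0.0167167
  w_2·L_2 = 0.44 × 0.0281023 = 0.012365
Normaliser: 0.0167167 + 0.012365 = 0.0290817
P(Class 1 | x) ≈ 0.5748

0.5748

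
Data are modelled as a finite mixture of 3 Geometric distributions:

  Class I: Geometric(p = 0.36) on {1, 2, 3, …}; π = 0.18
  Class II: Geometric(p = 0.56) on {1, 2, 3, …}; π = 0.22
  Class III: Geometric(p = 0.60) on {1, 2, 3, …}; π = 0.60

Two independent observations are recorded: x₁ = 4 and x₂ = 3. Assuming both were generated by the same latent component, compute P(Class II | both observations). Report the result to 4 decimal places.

0.1943

The responsibility of component k is π_k f_k(x) divided by Σ_j π_j f_j(x).
Since both observations come from the same component, the likelihood for component k is f_k(x₁)·f_k(x₂).
  L_I = [0.36·(1−0.36)^3 = 0.36·0.262144 = 0.0943718] × [0.147456] = 0.0139157
  L_II = [0.56·(1−0.56)^3 = 0.56·0.085184 = 0.047703] × [0.108416] = 0.00517177
  L_III = [0.60·(1−0.60)^3 = 0.60·0.064 = 0.0384] × [0.096] = 0.0036864
Multiply by the mixture weights:
  π_I·L_I = 0.18 × 0.0139157 = 0.00250482
  π_II·L_II = 0.22 × 0.00517177 = 0.00113779
  π_III·L_III = 0.60 × 0.0036864 = 0.00221184
Sum: 0.00250482 + 0.00113779 + 0.00221184 = 0.00585445
Responsibility of Class II: 0.00113779 / 0.00585445 ≈ 0.1943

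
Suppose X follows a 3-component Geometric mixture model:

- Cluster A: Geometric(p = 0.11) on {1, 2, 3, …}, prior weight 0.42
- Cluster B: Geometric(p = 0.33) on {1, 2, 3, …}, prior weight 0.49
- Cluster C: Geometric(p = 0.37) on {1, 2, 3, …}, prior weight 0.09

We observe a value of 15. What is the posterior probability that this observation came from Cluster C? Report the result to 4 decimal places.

0.0053

By Bayes' theorem, P(k | x) = P(Z=k) f_k(x) / Σ_j P(Z=j) f_j(x).
Component likelihoods at x = 15:
  f_A = 0.0215205
  f_B = 0.00121216
  f_C = 0.000574076
Unnormalised posteriors:
  P(Z=A)·f_A = 0.42 × 0.0215205 = 0.00903862
  P(Z=B)·f_B = 0.49 × 0.00121216 = 0.00059396
  P(Z=C)·f_C = 0.09 × 0.000574076 = 5.16668e-05
Sum: 0.00903862 + 0.00059396 + 5.16668e-05 = 0.00968425
Responsibility of Cluster C: 5.16668e-05 / 0.00968425 ≈ 0.0053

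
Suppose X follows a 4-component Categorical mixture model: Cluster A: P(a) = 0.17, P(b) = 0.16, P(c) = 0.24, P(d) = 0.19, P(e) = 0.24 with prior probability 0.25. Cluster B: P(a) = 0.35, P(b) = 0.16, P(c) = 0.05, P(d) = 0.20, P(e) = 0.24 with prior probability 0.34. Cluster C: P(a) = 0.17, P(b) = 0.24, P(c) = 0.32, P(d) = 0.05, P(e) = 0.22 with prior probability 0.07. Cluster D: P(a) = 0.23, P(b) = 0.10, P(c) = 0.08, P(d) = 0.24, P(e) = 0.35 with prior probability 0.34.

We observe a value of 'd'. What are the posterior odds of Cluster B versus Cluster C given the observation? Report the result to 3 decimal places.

19.429

Posterior odds = (π_i f_i(x)) / (π_j f_j(x)); the normalising sum cancels.
Evaluate each component's likelihood at the observed value:
  p_A = 0.19
  p_B = 0.2
  p_C = 0.05
  p_D = 0.24
Posterior odds = (π_B·p_B) / (π_C·p_C) = (0.34·0.2) / (0.07·0.05) = 0.068 / 0.0035 ≈ 19.429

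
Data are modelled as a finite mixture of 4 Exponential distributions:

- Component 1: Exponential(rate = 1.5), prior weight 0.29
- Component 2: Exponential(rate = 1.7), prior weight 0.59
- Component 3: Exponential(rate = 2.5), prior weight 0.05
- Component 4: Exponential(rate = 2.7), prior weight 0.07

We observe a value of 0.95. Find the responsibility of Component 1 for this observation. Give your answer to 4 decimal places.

0.3168

By Bayes' theorem, P(k | x) = P(Z=k) f_k(x) / Σ_j P(Z=j) f_j(x).
Exponential densities:
  L_1 = 0.360763
  L_2 = 0.338114
  L_3 = 0.232536
  L_4 = 0.207682
Multiply by the mixture weights:
  P(Z=1)·L_1 = 0.29 × 0.360763 = 0.104621
  P(Z=2)·L_2 = 0.59 × 0.338114 = 0.199487
  P(Z=3)·L_3 = 0.05 × 0.232536 = 0.0116268
  P(Z=4)·L_4 = 0.07 × 0.207682 = 0.0145377
Normaliser: 0.104621 + 0.199487 + 0.0116268 + 0.0145377 = 0.330273
P(Component 1 | 0.95) ≈ 0.3168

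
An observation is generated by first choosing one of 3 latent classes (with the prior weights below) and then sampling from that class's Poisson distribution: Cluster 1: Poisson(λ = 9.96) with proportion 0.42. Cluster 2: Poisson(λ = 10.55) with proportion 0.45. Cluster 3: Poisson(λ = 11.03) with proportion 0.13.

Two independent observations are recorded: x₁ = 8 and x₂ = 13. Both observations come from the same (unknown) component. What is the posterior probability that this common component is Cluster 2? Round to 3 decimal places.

Posterior ∝ prior × likelihood, so P(k | x) ∝ w_k f_k(x); normalise over all components.
Since both observations come from the same component, the likelihood for component k is f_k(x₁)·f_k(x₂).
  p_1 = [e^(−9.96)·9.96^8/8! = 0.113496] × [0.0720308] = 0.00817522
  p_2 = [e^(−10.55)·10.55^8/8! = 0.0996994] × [0.0843713] = 0.00841177
  p_3 = [e^(−11.03)·11.03^8/8! = 0.0880675] × [0.0930965] = 0.00819877
Multiply by the mixture weights:
  w_1·p_1 = 0.42 × 0.00817522 = 0.00343359
  w_2·p_2 = 0.45 × 0.00841177 = 0.0037853
  w_3·p_3 = 0.13 × 0.00819877 = 0.00106584
Denominator: 0.00343359 + 0.0037853 + 0.00106584 = 0.00828473
Responsibility of Cluster 2: 0.0037853 / 0.00828473 ≈ 0.457

0.457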